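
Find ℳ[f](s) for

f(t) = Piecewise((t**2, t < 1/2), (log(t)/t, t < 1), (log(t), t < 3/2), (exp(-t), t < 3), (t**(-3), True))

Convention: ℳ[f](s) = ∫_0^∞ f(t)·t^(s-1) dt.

along the cuts 1/2, 1, 3/2, 3, ℳ[f](s) splits into 5 integrals
∫ t**2·t^(s-1) over [0, 1/2)
piece [1/2, 1): integrate log(t)/t against the kernel
piece [1, 3/2): integrate log(t) against the kernel
the [3/2, 3) slice contributes ∫ exp(-t)·t^(s-1) dt
on [3, ∞): add ∫ t**(-3)·t^(s-1) dt

(108*2**s*s**2*(s - 3)*(s + 2)*(s**2 - 2*s + 1)*uppergamma(s, 3/2) - 108*2**s*s**2*(s - 3)*(s + 2)*(s**2 - 2*s + 1)*uppergamma(s, 3) - 108*2**s*s**2*(s - 3)*(s + 2) + 108*2**s*(s - 3)*(s + 2)*(s**2 - 2*s + 1) - 108*3**s*s*(s - 3)*(s + 2)*(s**2 - 2*s + 1)*log(2) + 108*3**s*s*(s - 3)*(s + 2)*(s**2 - 2*s + 1)*log(3) - 108*3**s*(s - 3)*(s + 2)*(s**2 - 2*s + 1) - 4*6**s*s**2*(s + 2)*(s**2 - 2*s + 1) + 216*s**3*(s - 3)*(s + 2)*log(2) - 216*s**2*(s - 3)*(s + 2)*log(2) + 216*s**2*(s - 3)*(s + 2) + 27*s**2*(s - 3)*(s**2 - 2*s + 1))/(108*2**s*s**2*(s - 3)*(s + 2)*(s**2 - 2*s + 1))
  -2 < Re(s) < 3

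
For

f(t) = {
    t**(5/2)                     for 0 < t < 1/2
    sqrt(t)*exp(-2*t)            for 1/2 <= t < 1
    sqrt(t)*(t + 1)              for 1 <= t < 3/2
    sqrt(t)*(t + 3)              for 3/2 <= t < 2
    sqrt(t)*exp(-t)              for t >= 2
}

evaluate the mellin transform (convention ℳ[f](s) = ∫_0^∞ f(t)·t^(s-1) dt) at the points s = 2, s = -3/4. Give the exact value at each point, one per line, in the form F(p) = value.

strip the shared t-power: t**2 on [0, 1/2); exp(-2*t) on [1/2, 1); t + 1 on [1, 3/2); …
along the cuts 1/2, 1, 3/2, 2, ℳ[f](s) splits into 5 integrals
the [0, 1/2) slice contributes ∫ t**(5/2)·t^(s-1) dt
the [1/2, 1) slice contributes ∫ sqrt(t)*exp(-2*t)·t^(s-1) dt
on [1, 3/2): add ∫ sqrt(t)*(t + 1)·t^(s-1) dt
between 3/2 and 2 the integrand is sqrt(t)*(t + 3)·t^(s-1)
[2, ∞) adds the kernel integral of sqrt(t)*exp(-t)

F(2) = sqrt(2)*(3150*E + 630*sqrt(2)*(-7 + 6*sqrt(pi)*exp(2)*erfc(sqrt(2)) + 28*sqrt(2)) + (-9072*sqrt(3) - 3456*sqrt(2) - 945*sqrt(pi)*erfc(sqrt(2)) + 945*sqrt(pi)*erfc(1) + 71494)*exp(2))*exp(-2)/10080
F(-3/4) = 2**(1/4)*(-196*sqrt(2) - 42*uppergamma(-1/4, 2) + 21*2**(3/4)*uppergamma(-1/4, 2) + 6 + 42*uppergamma(-1/4, 1) + 56*2**(3/4) + 112*3**(3/4))/42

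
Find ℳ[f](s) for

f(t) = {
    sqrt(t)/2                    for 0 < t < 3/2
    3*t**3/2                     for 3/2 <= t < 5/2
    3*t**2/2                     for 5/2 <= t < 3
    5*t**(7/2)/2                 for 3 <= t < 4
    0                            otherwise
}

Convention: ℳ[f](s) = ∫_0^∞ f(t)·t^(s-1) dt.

along the cuts 3/2, 5/2, 3, ℳ[f](s) splits into 4 integrals
[0, 3/2) adds the kernel integral of sqrt(t)/2
on [3/2, 5/2): add ∫ 3*t**3/2·t^(s-1) dt
segment [5/2, 3) carries 3*t**2/2; integrate it
for t in [3, 4): the term is ∫ 5*t**(7/2)/2·t^(s-1)

(10240*2**(2*s)*(s + 2)*(s + 3)*(2*s + 1) + 8*2**(1/2 - s)*3**(s + 1/2)*(s + 2)*(s + 3)*(2*s + 7) + 216*3**s*(s + 3)*(2*s + 1)*(2*s + 7) - 2160*3**(s + 1/2)*(s + 2)*(s + 3)*(2*s + 1) + 375*(5/2)**s*(s + 2)*(2*s + 1)*(2*s + 7) - 150*(5/2)**s*(s + 3)*(2*s + 1)*(2*s + 7) - 81*3**s*(s + 2)*(2*s + 1)*(2*s + 7)/2**s)/(16*(s + 2)*(s + 3)*(2*s + 1)*(2*s + 7))
  Re(s) > -1/2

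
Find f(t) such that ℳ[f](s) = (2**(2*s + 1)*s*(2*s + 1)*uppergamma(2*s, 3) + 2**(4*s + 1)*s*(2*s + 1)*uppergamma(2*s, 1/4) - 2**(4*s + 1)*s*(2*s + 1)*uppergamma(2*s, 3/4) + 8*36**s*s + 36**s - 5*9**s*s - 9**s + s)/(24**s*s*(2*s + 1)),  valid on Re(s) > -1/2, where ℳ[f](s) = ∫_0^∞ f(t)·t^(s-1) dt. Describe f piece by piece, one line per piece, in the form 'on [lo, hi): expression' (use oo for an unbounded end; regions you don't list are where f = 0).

on [0, 1/24): sqrt(6)*sqrt(t)
on [1/24, 3/8): exp(-sqrt(6)*sqrt(t)/2)
on [3/8, 3/2): sqrt(6)*sqrt(t) + 1
on [3/2, oo): exp(-sqrt(6)*sqrt(t))

remove the common scale on t first: sqrt(3)*sqrt(t) on [0, 1/12); exp(-sqrt(3)*sqrt(t)/2) on [1/12, 3/4); sqrt(3)*sqrt(t) + 1 on [3/4, 3); …
undo the common scale on t: sqrt(t) on [0, 1/4); exp(-sqrt(t)/2) on [1/4, 9/4); sqrt(t) + 1 on [9/4, 9); …
undo the power substitution: t on [0, 1/2); exp(-t/2) on [1/2, 3/2); t + 1 on [3/2, 3); …
along the cuts 1/24, 3/8, 3/2, ℳ[f](s) splits into 4 integrals
segment [0, 1/24) carries sqrt(6)*sqrt(t); integrate it
segment [1/24, 3/8) carries exp(-sqrt(6)*sqrt(t)/2); integrate it
segment 3/8 to 3/2 holds (sqrt(6)*sqrt(t) + 1); add its integral
∫ exp(-sqrt(6)*sqrt(t))·t^(s-1) over [3/2, ∞)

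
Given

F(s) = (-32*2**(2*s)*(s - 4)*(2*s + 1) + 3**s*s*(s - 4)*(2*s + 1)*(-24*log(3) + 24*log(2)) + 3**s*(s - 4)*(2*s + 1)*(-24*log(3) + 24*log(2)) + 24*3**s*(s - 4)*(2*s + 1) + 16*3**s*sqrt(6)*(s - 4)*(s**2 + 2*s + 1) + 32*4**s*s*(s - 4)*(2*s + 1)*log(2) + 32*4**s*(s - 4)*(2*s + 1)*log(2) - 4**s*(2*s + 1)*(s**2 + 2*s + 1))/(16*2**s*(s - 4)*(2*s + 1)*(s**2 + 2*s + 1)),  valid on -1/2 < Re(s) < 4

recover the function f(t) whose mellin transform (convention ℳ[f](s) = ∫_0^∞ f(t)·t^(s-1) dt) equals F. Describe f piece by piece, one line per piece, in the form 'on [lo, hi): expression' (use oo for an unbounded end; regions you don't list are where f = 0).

cuts at 3/2, 2: linearity sums the 3 kernel integrals
the [0, 3/2) slice contributes ∫ sqrt(t)·t^(s-1) dt
on [3/2, 2): add ∫ t*log(t)·t^(s-1) dt
segment 2 to ∞ holds t**(-4); add its integral

on [0, 3/2): sqrt(t)
on [3/2, 2): t*log(t)
on [2, oo): t**(-4)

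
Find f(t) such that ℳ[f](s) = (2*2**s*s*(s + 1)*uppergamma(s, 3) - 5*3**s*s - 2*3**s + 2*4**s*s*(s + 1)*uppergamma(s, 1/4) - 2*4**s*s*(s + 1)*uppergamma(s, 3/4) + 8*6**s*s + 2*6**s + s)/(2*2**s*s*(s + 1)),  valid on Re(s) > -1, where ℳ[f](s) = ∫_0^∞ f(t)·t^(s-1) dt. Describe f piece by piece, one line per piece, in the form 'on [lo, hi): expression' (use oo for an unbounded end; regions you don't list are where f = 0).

on [0, 1/2): t
on [1/2, 3/2): exp(-t/2)
on [3/2, 3): t + 1
on [3, oo): exp(-t)

treat the 4 regions marked off by 1/2, 3/2, 3 separately and sum
∫ over [0, 1/2) of t·t^(s-1) joins the sum
on [1/2, 3/2) integrate f = exp(-t/2) against the kernel
on [3/2, 3): add ∫ (t + 1)·t^(s-1) dt
segment 3 to ∞ holds exp(-t); add its integral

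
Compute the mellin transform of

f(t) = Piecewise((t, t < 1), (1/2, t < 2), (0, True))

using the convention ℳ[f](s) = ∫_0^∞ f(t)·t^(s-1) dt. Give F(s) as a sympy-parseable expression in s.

along the cuts 1, ℳ[f](s) splits into 2 integrals
between 0 and 1 the integrand is t·t^(s-1)
piece [1, 2): integrate 1/2 against the kernel

(2**s*(s + 1) + s - 1)/(2*s*(s + 1))
  Re(s) > -1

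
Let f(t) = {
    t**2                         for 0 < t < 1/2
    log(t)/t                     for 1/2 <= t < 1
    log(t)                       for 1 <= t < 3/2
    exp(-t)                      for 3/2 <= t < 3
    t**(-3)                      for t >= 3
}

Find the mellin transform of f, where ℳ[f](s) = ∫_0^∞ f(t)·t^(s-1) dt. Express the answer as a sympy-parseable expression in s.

(108*2**s*s**2*(s - 3)*(s + 2)*(s**2 - 2*s + 1)*uppergamma(s, 3/2) - 108*2**s*s**2*(s - 3)*(s + 2)*(s**2 - 2*s + 1)*uppergamma(s, 3) - 108*2**s*s**2*(s - 3)*(s + 2) + 108*2**s*(s - 3)*(s + 2)*(s**2 - 2*s + 1) - 108*3**s*s*(s - 3)*(s + 2)*(s**2 - 2*s + 1)*log(2) + 108*3**s*s*(s - 3)*(s + 2)*(s**2 - 2*s + 1)*log(3) - 108*3**s*(s - 3)*(s + 2)*(s**2 - 2*s + 1) - 4*6**s*s**2*(s + 2)*(s**2 - 2*s + 1) + 216*s**3*(s - 3)*(s + 2)*log(2) - 216*s**2*(s - 3)*(s + 2)*log(2) + 216*s**2*(s - 3)*(s + 2) + 27*s**2*(s - 3)*(s**2 - 2*s + 1))/(108*2**s*s**2*(s - 3)*(s + 2)*(s**2 - 2*s + 1))
  -2 < Re(s) < 3

linearity at 1/2, 1, 3/2, 3 turns ℳ[f](s) into 5 summed integrals
piece [0, 1/2): integrate t**2 against the kernel
on [1/2, 1) integrate f = log(t)/t against the kernel
[1, 3/2) adds the kernel integral of log(t)
segment 3/2 to 3 holds exp(-t); add its integral
on [3, ∞): add ∫ t**(-3)·t^(s-1) dt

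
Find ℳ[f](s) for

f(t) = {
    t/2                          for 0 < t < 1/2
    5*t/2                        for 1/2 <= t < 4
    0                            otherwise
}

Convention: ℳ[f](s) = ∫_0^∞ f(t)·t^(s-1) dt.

treat the 2 regions marked off by 1/2 separately and sum
between 0 and 1/2 the integrand is t/2·t^(s-1)
[1/2, 4) adds the kernel integral of 5*t/2

(10*2**(3*s) - 1)/(2**s*(s + 1))
  Re(s) > -1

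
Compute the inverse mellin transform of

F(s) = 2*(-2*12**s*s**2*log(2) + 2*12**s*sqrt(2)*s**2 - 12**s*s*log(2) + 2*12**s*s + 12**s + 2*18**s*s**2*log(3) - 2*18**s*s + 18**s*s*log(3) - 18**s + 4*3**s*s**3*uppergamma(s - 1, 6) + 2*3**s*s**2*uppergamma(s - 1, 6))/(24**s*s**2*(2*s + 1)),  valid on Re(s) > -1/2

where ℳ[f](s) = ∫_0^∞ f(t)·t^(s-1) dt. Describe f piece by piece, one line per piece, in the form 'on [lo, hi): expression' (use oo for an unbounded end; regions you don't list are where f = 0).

on [0, 1/2): 4*sqrt(t)
on [1/2, 3/4): 2*log(4*t)
on [3/4, oo): exp(-8*t)/(2*t)

remove the common scale on t first: 2*sqrt(2)*sqrt(t) on [0, 1); 2*log(2*t) on [1, 3/2); exp(-4*t)/t on [3/2, ∞)
invert the shared t-power to get 2*sqrt(2)*t**(3/2) on [0, 1); 2*t*log(2*t) on [1, 3/2); exp(-4*t) on [3/2, ∞)
back out the common scale on t: t**(3/2) on [0, 2); t*log(t) on [2, 3); exp(-2*t) on [3, ∞)
f breaks at 1/2, 3/4 into 3 integrals to sum
segment [0, 1/2) carries 4*sqrt(t); integrate it
on [1/2, 3/4) integrate f = 2*log(4*t) against the kernel
between 3/4 and ∞ the integrand is exp(-8*t)/(2*t)·t^(s-1)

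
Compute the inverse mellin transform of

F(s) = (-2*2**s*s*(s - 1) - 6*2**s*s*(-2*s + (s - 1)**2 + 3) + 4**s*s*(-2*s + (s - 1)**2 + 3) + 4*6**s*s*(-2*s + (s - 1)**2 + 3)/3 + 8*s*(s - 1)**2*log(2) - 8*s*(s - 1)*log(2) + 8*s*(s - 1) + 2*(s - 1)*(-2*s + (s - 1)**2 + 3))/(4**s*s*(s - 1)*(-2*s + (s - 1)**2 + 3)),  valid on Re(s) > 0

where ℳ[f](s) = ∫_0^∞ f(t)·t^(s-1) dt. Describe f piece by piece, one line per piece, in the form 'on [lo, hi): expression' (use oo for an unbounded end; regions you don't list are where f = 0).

undo the shared t-power: 2*t on [0, 1/4); log(2*t)/(2*t) on [1/4, 1/2); 3 on [1/2, 1); …
back out the common scale on t: t on [0, 1/2); log(t)/t on [1/2, 1); 3 on [1, 2); …
decompose at 1/4, 1/2, 1; ℳ[f](s) sums the 4 pieces' integrals
on [0, 1/4): add ∫ 2·t^(s-1) dt
[1/4, 1/2) adds the kernel integral of log(2*t)/(2*t**2)
on [1/2, 1) integrate f = 3/t against the kernel
[1, 3/2) adds the kernel integral of 2/t

on [0, 1/4): 2
on [1/4, 1/2): log(2*t)/(2*t**2)
on [1/2, 1): 3/t
on [1, 3/2): 2/t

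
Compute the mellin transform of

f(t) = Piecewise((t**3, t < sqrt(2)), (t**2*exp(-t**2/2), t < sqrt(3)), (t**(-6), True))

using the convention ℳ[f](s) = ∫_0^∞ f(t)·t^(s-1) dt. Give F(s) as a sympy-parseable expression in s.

back out the power substitution: t**(3/2) on [0, 2); t*exp(-t/2) on [2, 3); t**(-3) on [3, ∞)
invert the shared t-power to get sqrt(t) on [0, 2); exp(-t/2) on [2, 3); t**(-4) on [3, ∞)
split f at sqrt(2), sqrt(3): ℳ[f](s) collects 3 kernel integrals
for t in [0, sqrt(2)): the term is ∫ t**3·t^(s-1)
piece [sqrt(2), sqrt(3)): integrate t**2*exp(-t**2/2) against the kernel
segment sqrt(3) to ∞ holds t**(-6); add its integral

(2**(s/2)*(s - 6)*(s + 3)*uppergamma(s/2 + 1, 1) - 2**(s/2)*(s - 6)*(s + 3)*uppergamma(s/2 + 1, 3/2) + 2*2**(s/2 + 1/2)*(s - 6) - 3**(s/2)*(s + 3)/27)/((s - 6)*(s + 3))
  -3 < Re(s) < 6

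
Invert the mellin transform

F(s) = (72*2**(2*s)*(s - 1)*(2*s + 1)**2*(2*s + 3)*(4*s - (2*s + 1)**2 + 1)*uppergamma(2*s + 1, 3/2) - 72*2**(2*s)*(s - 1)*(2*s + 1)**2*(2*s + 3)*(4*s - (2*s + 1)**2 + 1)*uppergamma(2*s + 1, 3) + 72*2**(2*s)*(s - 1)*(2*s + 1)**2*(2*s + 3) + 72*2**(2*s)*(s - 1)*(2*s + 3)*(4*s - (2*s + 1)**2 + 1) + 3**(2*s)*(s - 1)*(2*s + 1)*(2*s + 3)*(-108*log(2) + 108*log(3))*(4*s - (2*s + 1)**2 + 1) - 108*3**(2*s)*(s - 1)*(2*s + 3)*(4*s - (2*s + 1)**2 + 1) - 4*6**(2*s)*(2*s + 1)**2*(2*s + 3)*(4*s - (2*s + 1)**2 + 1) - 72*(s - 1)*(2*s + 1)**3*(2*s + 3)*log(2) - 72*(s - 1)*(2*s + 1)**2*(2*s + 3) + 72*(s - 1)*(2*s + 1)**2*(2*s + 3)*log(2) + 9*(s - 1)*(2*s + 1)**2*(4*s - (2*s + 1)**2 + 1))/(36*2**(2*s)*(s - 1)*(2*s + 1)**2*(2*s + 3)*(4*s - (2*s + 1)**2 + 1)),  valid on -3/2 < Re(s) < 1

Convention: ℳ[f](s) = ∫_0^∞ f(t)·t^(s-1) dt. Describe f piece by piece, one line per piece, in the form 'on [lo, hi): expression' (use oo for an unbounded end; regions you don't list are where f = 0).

on [0, 1/4): t**(3/2)
on [1/4, 1): log(sqrt(t))
on [1, 9/4): sqrt(t)*log(sqrt(t))
on [9/4, 9): sqrt(t)*exp(-sqrt(t))
on [9, oo): 1/t

remove the shared t-power first: t on [0, 1/4); log(sqrt(t))/sqrt(t) on [1/4, 1); log(sqrt(t)) on [1, 9/4); …
undo the power substitution: t**2 on [0, 1/2); log(t)/t on [1/2, 1); log(t) on [1, 3/2); …
summing 5 kernel integrals split by 1/4, 1, 9/4, 9 yields ℳ[f](s)
the [0, 1/4) slice contributes ∫ t**(3/2)·t^(s-1) dt
between 1/4 and 1 the integrand is log(sqrt(t))·t^(s-1)
[1, 9/4) adds the kernel integral of sqrt(t)*log(sqrt(t))
for t in [9/4, 9): the term is ∫ sqrt(t)*exp(-sqrt(t))·t^(s-1)
∫ over [9, ∞) of 1/t·t^(s-1) joins the sum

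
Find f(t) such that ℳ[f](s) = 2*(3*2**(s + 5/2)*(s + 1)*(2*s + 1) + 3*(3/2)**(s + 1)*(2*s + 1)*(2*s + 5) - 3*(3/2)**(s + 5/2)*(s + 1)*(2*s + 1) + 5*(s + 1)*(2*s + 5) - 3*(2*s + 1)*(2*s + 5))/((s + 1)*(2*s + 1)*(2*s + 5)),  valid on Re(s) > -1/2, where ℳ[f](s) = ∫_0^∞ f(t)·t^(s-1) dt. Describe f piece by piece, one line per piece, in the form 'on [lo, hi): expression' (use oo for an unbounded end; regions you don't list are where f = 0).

summing 3 kernel integrals split by 1, 3/2 yields ℳ[f](s)
[0, 1) adds the kernel integral of 5*sqrt(t)
on [1, 3/2) integrate f = 6*t against the kernel
segment 3/2 to 2 holds 3*t**(5/2); add its integral

on [0, 1): 5*sqrt(t)
on [1, 3/2): 6*t
on [3/2, 2): 3*t**(5/2)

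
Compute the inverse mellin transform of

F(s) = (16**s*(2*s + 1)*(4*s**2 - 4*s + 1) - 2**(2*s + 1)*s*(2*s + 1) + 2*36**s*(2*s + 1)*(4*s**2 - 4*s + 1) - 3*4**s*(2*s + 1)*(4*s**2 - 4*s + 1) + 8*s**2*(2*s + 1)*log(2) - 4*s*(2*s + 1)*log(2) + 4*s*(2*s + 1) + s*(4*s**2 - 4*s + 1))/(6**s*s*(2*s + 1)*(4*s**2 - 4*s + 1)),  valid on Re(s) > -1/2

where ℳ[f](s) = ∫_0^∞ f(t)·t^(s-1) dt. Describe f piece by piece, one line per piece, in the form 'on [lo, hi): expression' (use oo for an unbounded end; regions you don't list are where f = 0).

on [0, 1/6): sqrt(6)*sqrt(t)/2
on [1/6, 2/3): sqrt(6)*log(sqrt(6)*sqrt(t)/2)/(3*sqrt(t))
on [2/3, 8/3): 3
on [8/3, 6): 2

undo the common scale on t: sqrt(3)*sqrt(t) on [0, 1/12); sqrt(3)*log(sqrt(3)*sqrt(t))/(3*sqrt(t)) on [1/12, 1/3); 3 on [1/3, 4/3); …
the common scale on t comes off first: sqrt(t) on [0, 1/4); log(sqrt(t))/sqrt(t) on [1/4, 1); 3 on [1, 4); …
reversing the power substitution: t on [0, 1/2); log(t)/t on [1/2, 1); 3 on [1, 2); …
breakpoints 1/6, 2/3, 8/3: one integral from each of the 4 segments
[0, 1/6) adds the kernel integral of sqrt(6)*sqrt(t)/2
between 1/6 and 2/3 the integrand is sqrt(6)*log(sqrt(6)*sqrt(t)/2)/(3*sqrt(t))·t^(s-1)
over [2/3, 8/3), the kernel integral of 3 enters the sum
between 8/3 and 6 the integrand is 2·t^(s-1)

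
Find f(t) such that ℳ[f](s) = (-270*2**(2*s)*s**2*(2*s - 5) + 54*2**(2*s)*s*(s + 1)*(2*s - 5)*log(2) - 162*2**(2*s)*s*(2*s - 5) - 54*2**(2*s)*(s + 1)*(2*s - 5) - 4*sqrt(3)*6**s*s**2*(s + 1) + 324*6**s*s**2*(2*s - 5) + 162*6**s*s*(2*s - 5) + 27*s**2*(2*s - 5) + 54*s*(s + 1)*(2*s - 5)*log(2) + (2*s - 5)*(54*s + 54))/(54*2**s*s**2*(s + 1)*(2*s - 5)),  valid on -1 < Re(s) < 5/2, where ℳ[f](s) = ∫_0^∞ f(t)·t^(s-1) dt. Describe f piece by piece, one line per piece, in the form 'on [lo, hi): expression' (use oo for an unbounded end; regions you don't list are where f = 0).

f breaks at 1/2, 2, 3 into 4 integrals to sum
between 0 and 1/2 the integrand is t·t^(s-1)
on [1/2, 2) integrate f = log(t) against the kernel
on [2, 3): add ∫ (t + 3)·t^(s-1) dt
over [3, ∞), the kernel integral of t**(-5/2) enters the sum

on [0, 1/2): t
on [1/2, 2): log(t)
on [2, 3): t + 3
on [3, oo): t**(-5/2)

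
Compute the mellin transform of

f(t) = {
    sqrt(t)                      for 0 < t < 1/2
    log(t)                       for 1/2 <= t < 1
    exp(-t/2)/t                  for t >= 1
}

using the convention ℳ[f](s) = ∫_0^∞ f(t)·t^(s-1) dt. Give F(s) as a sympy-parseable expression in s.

(2*2**(2*s)*s**3*uppergamma(s - 1, 1/2) - 4*2**s*s - 2*2**s + 4**s*s**2*uppergamma(s - 1, 1/2) + 4*s**2*log(2) + 2*sqrt(2)*s**2 + s*log(4) + 4*s + 2)/(2*2**s*s**2*(2*s + 1))
  Re(s) > -1/2

invert the shared t-power to get t**(3/2) on [0, 1/2); t*log(t) on [1/2, 1); exp(-t/2) on [1, ∞)
integrate the 3 segments split at 1/2, 1, then add the results
piece [0, 1/2): integrate sqrt(t) against the kernel
for t in [1/2, 1): the term is ∫ log(t)·t^(s-1)
on [1, ∞): add ∫ exp(-t/2)/t·t^(s-1) dt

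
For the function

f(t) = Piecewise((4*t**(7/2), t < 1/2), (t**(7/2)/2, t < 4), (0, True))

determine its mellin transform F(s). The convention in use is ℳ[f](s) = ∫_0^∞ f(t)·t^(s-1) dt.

(7*2**(-s - 7/2) + 4**(s + 7/2))/(2*s + 7)
  Re(s) > -7/2

split f at 1/2: ℳ[f](s) collects 2 kernel integrals
over [0, 1/2), the kernel integral of 4*t**(7/2) enters the sum
[1/2, 4) adds the kernel integral of t**(7/2)/2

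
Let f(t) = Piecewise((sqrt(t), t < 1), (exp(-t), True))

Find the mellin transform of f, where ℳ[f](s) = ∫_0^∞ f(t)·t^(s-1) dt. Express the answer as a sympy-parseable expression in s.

((2*s + 1)*uppergamma(s, 1) + 2)/(2*s + 1)
  Re(s) > -1/2

cuts at 1: linearity sums the 2 kernel integrals
∫ over [0, 1) of sqrt(t)·t^(s-1) joins the sum
∫ over [1, ∞) of exp(-t)·t^(s-1) joins the sum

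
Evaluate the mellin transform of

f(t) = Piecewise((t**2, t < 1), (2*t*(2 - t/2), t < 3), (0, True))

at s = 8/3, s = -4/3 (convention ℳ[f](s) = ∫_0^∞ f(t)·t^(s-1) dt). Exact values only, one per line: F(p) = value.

F(8/3) = -51/77 + 1863*3**(2/3)/154
F(-4/3) = 15 - 11*3**(2/3)/2

back out the shared t-power: 1 on [0, 1); 2*(2 - t/2)/t on [1, 3)
undo the common scale on t: 1 on [0, 1/2); (2 - t)/t on [1/2, 3/2)
remove the shared t-power first: t on [0, 1/2); 2 - t on [1/2, 3/2)
treat the 2 regions marked off by 1 separately and sum
over [0, 1), the kernel integral of t**2 enters the sum
over [1, 3), the kernel integral of 2*t*(2 - t/2) enters the sum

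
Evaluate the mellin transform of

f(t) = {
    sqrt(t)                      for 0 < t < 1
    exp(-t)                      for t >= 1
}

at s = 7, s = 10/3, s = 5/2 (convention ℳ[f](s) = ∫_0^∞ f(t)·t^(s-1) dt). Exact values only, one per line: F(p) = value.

split f at 1: ℳ[f](s) collects 2 kernel integrals
∫ over [0, 1) of sqrt(t)·t^(s-1) joins the sum
∫ over [1, ∞) of exp(-t)·t^(s-1) joins the sum

F(7) = 2/15 + 1957*exp(-1)
F(10/3) = 6/23 + uppergamma(10/3, 1)
F(5/2) = (E*(9*sqrt(pi)*erfc(1) + 4) + 30)*exp(-1)/12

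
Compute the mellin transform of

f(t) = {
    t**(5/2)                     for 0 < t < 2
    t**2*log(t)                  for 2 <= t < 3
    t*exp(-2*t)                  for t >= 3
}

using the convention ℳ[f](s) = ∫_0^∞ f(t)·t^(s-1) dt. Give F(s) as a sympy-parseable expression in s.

back out the shared t-power: t**(3/2) on [0, 2); t*log(t) on [2, 3); exp(-2*t) on [3, ∞)
the 3 pieces separated at 2, 3 each add one integral
∫ over [0, 2) of t**(5/2)·t^(s-1) joins the sum
segment 2 to 3 holds t**2*log(t); add its integral
∫ over [3, ∞) of t*exp(-2*t)·t^(s-1) joins the sum

(-8*12**s*(s + 1)*(2*s + 5)*log(2) - 8*12**s*(2*s + 5)*log(2) + 8*12**s*(2*s + 5) + 16*12**s*sqrt(2)*(2*s + (s + 1)**2 + 3) + 18*18**s*(s + 1)*(2*s + 5)*log(3) - 18*18**s*(2*s + 5) + 18*18**s*(2*s + 5)*log(3) + 3**s*(2*s + 5)*(2*s + (s + 1)**2 + 3)*uppergamma(s + 1, 6))/(2*6**s*(2*s + 5)*(2*s + (s + 1)**2 + 3))
  Re(s) > -5/2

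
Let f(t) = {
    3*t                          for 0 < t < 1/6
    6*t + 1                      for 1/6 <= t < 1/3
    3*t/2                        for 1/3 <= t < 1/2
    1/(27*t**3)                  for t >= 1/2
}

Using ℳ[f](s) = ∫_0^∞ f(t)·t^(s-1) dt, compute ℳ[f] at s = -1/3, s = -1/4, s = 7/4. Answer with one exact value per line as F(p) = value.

F(-1/3) = 6**(1/3)*(-405*2**(2/3) + 437*3**(2/3) + 2430)/1080
F(-1/4) = 6**(1/4)*(-1053*2**(3/4) + 383*3**(3/4) + 3510)/1053
F(7/4) = 6**(1/4)*(-2610 + 5299*3**(3/4) + 7740*2**(3/4))/124740

back out the common scale on t: t on [0, 1/2); 2*t + 1 on [1/2, 1); t/2 on [1, 3/2); …
summing 4 kernel integrals split by 1/6, 1/3, 1/2 yields ℳ[f](s)
[0, 1/6) adds the kernel integral of 3*t
over [1/6, 1/3), the kernel integral of (6*t + 1) enters the sum
∫ over [1/3, 1/2) of 3*t/2·t^(s-1) joins the sum
for t in [1/2, ∞): the term is ∫ 1/(27*t**3)·t^(s-1)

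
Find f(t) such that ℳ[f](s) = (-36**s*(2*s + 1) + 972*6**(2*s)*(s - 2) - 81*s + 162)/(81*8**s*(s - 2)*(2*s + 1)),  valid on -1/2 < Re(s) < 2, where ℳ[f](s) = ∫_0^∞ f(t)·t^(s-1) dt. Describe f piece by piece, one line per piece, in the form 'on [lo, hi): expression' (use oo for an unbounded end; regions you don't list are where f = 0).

on [0, 1/8): sqrt(2)*sqrt(t)
on [1/8, 9/2): 2*sqrt(2)*sqrt(t)
on [9/2, oo): 1/(4*t**2)

reversing the common scale on t: sqrt(t) on [0, 1/4); 2*sqrt(t) on [1/4, 9); t**(-2) on [9, ∞)
the power substitution comes off first: t on [0, 1/2); 2*t on [1/2, 3); t**(-4) on [3, ∞)
breakpoints 1/8, 9/2: one integral from each of the 3 segments
∫ over [0, 1/8) of sqrt(2)*sqrt(t)·t^(s-1) joins the sum
∫ 2*sqrt(2)*sqrt(t)·t^(s-1) over [1/8, 9/2)
between 9/2 and ∞ the integrand is 1/(4*t**2)·t^(s-1)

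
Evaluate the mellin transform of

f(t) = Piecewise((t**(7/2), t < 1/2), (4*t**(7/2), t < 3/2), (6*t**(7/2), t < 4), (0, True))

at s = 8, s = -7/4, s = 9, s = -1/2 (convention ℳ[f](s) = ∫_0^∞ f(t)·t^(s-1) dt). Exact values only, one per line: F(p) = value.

breakpoints 1/2, 3/2: one integral from each of the 3 segments
the [0, 1/2) slice contributes ∫ t**(7/2)·t^(s-1) dt
segment 1/2 to 3/2 holds 4*t**(7/2); add its integral
over [3/2, 4), the kernel integral of 6*t**(7/2) enters the sum

F(8) = -177147*sqrt(6)/23552 - 3*sqrt(2)/47104 + 100663296/23
F(-7/4) = -6*2**(1/4)*3**(3/4)/7 - 3*2**(1/4)/7 + 192*sqrt(2)/7
F(9) = -531441*sqrt(6)/51200 - 3*sqrt(2)/102400 + 402653184/25
F(-1/2) = 1005/8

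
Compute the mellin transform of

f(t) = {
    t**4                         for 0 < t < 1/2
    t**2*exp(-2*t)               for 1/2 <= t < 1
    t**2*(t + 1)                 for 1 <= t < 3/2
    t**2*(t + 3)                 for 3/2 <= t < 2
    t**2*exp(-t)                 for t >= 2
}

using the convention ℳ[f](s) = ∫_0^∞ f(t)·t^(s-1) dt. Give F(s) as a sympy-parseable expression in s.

strip the shared t-power: t**2 on [0, 1/2); exp(-2*t) on [1/2, 1); t + 1 on [1, 3/2); …
slice at 1/2, 1, 3/2, 2, transform all 5 pieces, and sum them
on [0, 1/2): add ∫ t**4·t^(s-1) dt
∫ t**2*exp(-2*t)·t^(s-1) over [1/2, 1)
∫ t**2*(t + 1)·t^(s-1) over [1, 3/2)
∫ t**2*(t + 3)·t^(s-1) over [3/2, 2)
[2, ∞) adds the kernel integral of t**2*exp(-t)

(320*2**(2*s)*(s + 2)*(s + 4) + 192*2**(2*s)*(s + 4) + 16*2**s*(s + 2)*(s + 3)*(s + 4)*uppergamma(s + 2, 2) - 32*2**s*(s + 2)*(s + 4) - 16*2**s*(s + 4) - 72*3**s*(s + 2)*(s + 4) - 72*3**s*(s + 4) + 4*(s + 2)*(s + 3)*(s + 4)*uppergamma(s + 2, 1) - 4*(s + 2)*(s + 3)*(s + 4)*uppergamma(s + 2, 2) + (s + 2)*(s + 3))/(16*2**s*(s + 2)*(s + 3)*(s + 4))
  Re(s) > -4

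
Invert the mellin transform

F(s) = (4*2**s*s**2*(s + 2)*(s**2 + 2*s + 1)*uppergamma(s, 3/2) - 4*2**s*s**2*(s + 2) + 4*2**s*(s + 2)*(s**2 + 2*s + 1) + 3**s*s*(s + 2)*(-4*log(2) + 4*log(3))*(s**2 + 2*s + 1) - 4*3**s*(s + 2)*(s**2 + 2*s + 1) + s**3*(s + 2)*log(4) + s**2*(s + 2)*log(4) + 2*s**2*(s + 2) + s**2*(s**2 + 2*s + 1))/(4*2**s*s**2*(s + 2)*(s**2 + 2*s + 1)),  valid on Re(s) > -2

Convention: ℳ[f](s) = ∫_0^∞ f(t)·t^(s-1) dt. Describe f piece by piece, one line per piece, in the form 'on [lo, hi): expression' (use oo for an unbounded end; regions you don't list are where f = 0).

on [0, 1/2): t**2
on [1/2, 1): t*log(t)
on [1, 3/2): log(t)
on [3/2, oo): exp(-t)

cuts at 1/2, 1, 3/2: linearity sums the 4 kernel integrals
segment [0, 1/2) carries t**2; integrate it
on [1/2, 1): add ∫ t*log(t)·t^(s-1) dt
on [1, 3/2) integrate f = log(t) against the kernel
on [3/2, ∞) integrate f = exp(-t) against the kernel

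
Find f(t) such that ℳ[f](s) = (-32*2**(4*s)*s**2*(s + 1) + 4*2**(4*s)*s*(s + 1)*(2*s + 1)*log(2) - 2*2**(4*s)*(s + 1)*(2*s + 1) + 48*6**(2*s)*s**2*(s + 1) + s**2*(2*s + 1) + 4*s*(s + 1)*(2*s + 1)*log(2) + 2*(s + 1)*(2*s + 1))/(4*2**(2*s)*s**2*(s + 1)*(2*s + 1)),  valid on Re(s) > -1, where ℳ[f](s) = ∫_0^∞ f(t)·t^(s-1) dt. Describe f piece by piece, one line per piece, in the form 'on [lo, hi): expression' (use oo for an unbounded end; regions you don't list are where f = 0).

invert the power substitution to get t**2 on [0, 1/2); log(t) on [1/2, 2); 2*t on [2, 3)
split f at 1/4, 4: ℳ[f](s) collects 3 kernel integrals
the [0, 1/4) slice contributes ∫ t·t^(s-1) dt
between 1/4 and 4 the integrand is log(sqrt(t))·t^(s-1)
segment 4 to 9 holds 2*sqrt(t); add its integral

on [0, 1/4): t
on [1/4, 4): log(sqrt(t))
on [4, 9): 2*sqrt(t)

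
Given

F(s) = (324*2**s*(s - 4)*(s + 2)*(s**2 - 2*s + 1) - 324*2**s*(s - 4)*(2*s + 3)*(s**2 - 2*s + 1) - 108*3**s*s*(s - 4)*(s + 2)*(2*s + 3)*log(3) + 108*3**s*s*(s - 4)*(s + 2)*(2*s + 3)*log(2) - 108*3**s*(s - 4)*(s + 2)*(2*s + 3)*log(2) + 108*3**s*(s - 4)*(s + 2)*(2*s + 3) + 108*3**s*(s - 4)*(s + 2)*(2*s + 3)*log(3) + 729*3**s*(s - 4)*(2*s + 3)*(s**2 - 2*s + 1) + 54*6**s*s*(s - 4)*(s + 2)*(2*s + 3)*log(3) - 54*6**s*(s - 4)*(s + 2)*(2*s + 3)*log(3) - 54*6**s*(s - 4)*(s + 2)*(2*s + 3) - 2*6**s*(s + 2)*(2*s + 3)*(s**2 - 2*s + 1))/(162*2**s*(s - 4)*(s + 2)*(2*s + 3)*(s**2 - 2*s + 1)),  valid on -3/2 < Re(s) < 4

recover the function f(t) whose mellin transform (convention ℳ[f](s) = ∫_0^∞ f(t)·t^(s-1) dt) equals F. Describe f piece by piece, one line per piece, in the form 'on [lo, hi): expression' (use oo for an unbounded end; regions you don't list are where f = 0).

on [0, 1): t**(3/2)
on [1, 3/2): 2*t**2
on [3/2, 3): log(t)/t
on [3, oo): t**(-4)

treat the 4 regions marked off by 1, 3/2, 3 separately and sum
∫ over [0, 1) of t**(3/2)·t^(s-1) joins the sum
for t in [1, 3/2): the term is ∫ 2*t**2·t^(s-1)
on [3/2, 3): add ∫ log(t)/t·t^(s-1) dt
piece [3, ∞): integrate t**(-4) against the kernel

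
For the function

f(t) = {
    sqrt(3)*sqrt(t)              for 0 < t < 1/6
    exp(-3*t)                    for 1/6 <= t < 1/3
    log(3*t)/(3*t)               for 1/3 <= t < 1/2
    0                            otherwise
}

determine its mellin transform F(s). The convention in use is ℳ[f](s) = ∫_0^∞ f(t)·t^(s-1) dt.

back out the common scale on t: sqrt(t) on [0, 1/2); exp(-t) on [1/2, 1); log(t)/t on [1, 3/2)
integrate the 3 segments split at 1/6, 1/3, then add the results
between 0 and 1/6 the integrand is sqrt(3)*sqrt(t)·t^(s-1)
∫ exp(-3*t)·t^(s-1) over [1/6, 1/3)
on [1/3, 1/2) integrate f = log(3*t)/(3*t) against the kernel

(3*2**s*(2*s + 1)*(s**2 - 2*s + 1)*uppergamma(s, 1/2) - 3*2**s*(2*s + 1)*(s**2 - 2*s + 1)*uppergamma(s, 1) + 3*2**s*(2*s + 1) + 3**s*s*(2*s + 1)*(-2*log(2) + 2*log(3)) - 2*3**s*(2*s + 1) + 3**s*(2*s + 1)*(-2*log(3) + 2*log(2)) + 3*sqrt(2)*(s**2 - 2*s + 1))/(3*6**s*(2*s + 1)*(s**2 - 2*s + 1))
  Re(s) > -1/2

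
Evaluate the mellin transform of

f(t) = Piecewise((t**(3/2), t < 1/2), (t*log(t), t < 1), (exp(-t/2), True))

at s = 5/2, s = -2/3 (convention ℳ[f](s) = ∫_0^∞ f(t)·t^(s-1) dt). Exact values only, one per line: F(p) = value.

integrate the 3 segments split at 1/2, 1, then add the results
∫ over [0, 1/2) of t**(3/2)·t^(s-1) joins the sum
piece [1/2, 1): integrate t*log(t) against the kernel
[1, ∞) adds the kernel integral of exp(-t/2)

F(5/2) = -207/3136 + sqrt(2)/196 + sqrt(2)*log(2)/56 + 3*sqrt(2)*sqrt(pi)*erfc(sqrt(2)/2) + 8*exp(-1/2)
F(-2/3) = 2**(2/3)*(-90*2**(1/3) + 5*2**(2/3)*uppergamma(-2/3, 1/2) + 6*sqrt(2) + 30*log(2) + 90)/20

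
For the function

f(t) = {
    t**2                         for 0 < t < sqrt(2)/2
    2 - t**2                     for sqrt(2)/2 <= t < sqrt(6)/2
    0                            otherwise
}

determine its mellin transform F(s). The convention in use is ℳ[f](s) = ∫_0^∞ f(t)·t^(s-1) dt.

strip the power substitution: t on [0, 1/2); 2 - t on [1/2, 3/2)
along the cuts sqrt(2)/2, ℳ[f](s) splits into 2 integrals
∫ t**2·t^(s-1) over [0, sqrt(2)/2)
for t in [sqrt(2)/2, sqrt(6)/2): the term is ∫ (2 - t**2)·t^(s-1)

(3**(s/2)*s/2 + 4*3**(s/2) - s - 4)/(2*2**(s/2)*s*(s/2 + 1))
  Re(s) > -2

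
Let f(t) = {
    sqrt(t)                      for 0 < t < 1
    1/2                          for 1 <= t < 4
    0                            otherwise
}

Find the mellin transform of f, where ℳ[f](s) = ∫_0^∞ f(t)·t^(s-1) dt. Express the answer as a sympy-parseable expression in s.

remove the power substitution first: t on [0, 1); 1/2 on [1, 2)
along the cuts 1, ℳ[f](s) splits into 2 integrals
∫ sqrt(t)·t^(s-1) over [0, 1)
[1, 4) adds the kernel integral of 1/2

(4**s*(2*s + 1)/2 + s - 1/2)/(s*(2*s + 1))
  Re(s) > -1/2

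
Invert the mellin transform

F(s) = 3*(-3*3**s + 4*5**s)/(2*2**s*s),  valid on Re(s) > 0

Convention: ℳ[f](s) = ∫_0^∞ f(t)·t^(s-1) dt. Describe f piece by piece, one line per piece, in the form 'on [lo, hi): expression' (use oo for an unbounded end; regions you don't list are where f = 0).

on [0, 3/2): 3/2
on [3/2, 5/2): 6

integrate the 2 segments split at 3/2, then add the results
the [0, 3/2) slice contributes ∫ 3/2·t^(s-1) dt
the [3/2, 5/2) slice contributes ∫ 6·t^(s-1) dt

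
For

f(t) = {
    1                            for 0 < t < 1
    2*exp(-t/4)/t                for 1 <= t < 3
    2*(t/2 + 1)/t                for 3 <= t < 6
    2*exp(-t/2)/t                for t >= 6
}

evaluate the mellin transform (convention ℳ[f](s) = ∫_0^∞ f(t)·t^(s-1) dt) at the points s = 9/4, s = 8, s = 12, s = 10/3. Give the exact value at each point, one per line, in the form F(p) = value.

peel off the common scale on t: 1 on [0, 1/2); exp(-t/2)/t on [1/2, 3/2); (t + 1)/t on [3/2, 3); …
back out the shared t-power: t on [0, 1/2); exp(-t/2) on [1/2, 3/2); t + 1 on [3/2, 3); …
breakpoints 1, 3, 6: one integral from each of the 4 segments
∫ 1·t^(s-1) over [0, 1)
segment [1, 3) carries 2*exp(-t/4)/t; integrate it
the [3, 6) slice contributes ∫ 2*(t/2 + 1)/t·t^(s-1) dt
the [6, ∞) slice contributes ∫ 2*exp(-t/2)/t·t^(s-1) dt

F(9/4) = -44*3**(1/4)/5 - 8*sqrt(2)*uppergamma(5/4, 3/4) + 4*2**(1/4)*uppergamma(5/4, 3) + 4/9 + 8*sqrt(2)*uppergamma(5/4, 1/4) + 128*6**(1/4)/5
F(8) = -49945608*exp(-3/4) + 3578112*exp(-3) + 2019422/7 + 30293960*exp(-1/4)
F(12) = -64442709835272*exp(-3/4) + 8160409418/33 + 298455404544*exp(-3) + 39086479330888*exp(-1/4)
F(10/3) = -32*2**(2/3)*uppergamma(7/3, 3/4) - 1107*3**(1/3)/70 + 3/10 + 8*2**(1/3)*uppergamma(7/3, 3) + 32*2**(2/3)*uppergamma(7/3, 1/4) + 3348*6**(1/3)/35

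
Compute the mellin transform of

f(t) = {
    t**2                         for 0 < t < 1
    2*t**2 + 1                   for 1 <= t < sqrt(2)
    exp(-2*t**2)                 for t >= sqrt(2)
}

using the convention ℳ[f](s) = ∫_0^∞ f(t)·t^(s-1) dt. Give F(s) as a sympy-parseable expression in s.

(2**(s/2)*s*(s/2 + 1)*uppergamma(s/2, 4)/2 - 4**(s/2)*s - 4**(s/2) + 5*8**(s/2)*s/2 + 8**(s/2))/(4**(s/2)*s*(s/2 + 1))
  Re(s) > -2

the power substitution comes off first: t on [0, 1); 2*t + 1 on [1, 2); exp(-2*t) on [2, ∞)
integrate the 3 segments split at 1, sqrt(2), then add the results
segment [0, 1) carries t**2; integrate it
piece [1, sqrt(2)): integrate (2*t**2 + 1) against the kernel
∫ over [sqrt(2), ∞) of exp(-2*t**2)·t^(s-1) joins the sum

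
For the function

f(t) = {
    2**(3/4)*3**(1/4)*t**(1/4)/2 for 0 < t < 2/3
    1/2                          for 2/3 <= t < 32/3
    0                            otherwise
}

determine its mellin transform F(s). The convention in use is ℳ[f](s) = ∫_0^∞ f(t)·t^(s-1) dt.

peel off the common scale on t: t**(1/4) on [0, 1); 1/2 on [1, 16)
invert the power substitution to get sqrt(t) on [0, 1); 1/2 on [1, 4)
remove the power substitution first: t on [0, 1); 1/2 on [1, 2)
integrate the 2 segments split at 2/3, then add the results
over [0, 2/3), the kernel integral of 2**(3/4)*3**(1/4)*t**(1/4)/2 enters the sum
∫ 1/2·t^(s-1) over [2/3, 32/3)

(2**(4*s)*(4*s + 1) + 4*s - 1)/(2*(3/2)**s*s*(4*s + 1))
  Re(s) > -1/4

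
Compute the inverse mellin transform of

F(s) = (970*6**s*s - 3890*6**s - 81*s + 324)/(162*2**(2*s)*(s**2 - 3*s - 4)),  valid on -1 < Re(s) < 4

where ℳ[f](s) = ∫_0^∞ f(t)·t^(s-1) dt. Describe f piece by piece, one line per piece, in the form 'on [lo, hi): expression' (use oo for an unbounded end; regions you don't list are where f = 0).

reversing the common scale on t: t on [0, 1/2); 2*t on [1/2, 3); t**(-4) on [3, ∞)
decompose at 1/4, 3/2; ℳ[f](s) sums the 3 pieces' integrals
over [0, 1/4), the kernel integral of 2*t enters the sum
on [1/4, 3/2): add ∫ 4*t·t^(s-1) dt
[3/2, ∞) adds the kernel integral of 1/(16*t**4)

on [0, 1/4): 2*t
on [1/4, 3/2): 4*t
on [3/2, oo): 1/(16*t**4)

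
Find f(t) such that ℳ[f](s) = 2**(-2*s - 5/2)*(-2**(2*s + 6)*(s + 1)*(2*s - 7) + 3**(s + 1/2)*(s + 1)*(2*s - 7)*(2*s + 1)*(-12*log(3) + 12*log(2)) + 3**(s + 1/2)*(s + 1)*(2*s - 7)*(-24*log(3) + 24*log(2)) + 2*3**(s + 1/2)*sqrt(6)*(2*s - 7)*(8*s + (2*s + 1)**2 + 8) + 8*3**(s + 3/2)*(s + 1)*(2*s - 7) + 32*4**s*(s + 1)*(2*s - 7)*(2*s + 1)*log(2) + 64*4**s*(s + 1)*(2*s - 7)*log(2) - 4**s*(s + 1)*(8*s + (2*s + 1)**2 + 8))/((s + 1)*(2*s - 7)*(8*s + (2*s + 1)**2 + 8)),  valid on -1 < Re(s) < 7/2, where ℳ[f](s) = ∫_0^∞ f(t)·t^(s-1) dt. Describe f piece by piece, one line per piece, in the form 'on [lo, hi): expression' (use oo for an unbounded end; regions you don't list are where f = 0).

peel off the common scale on t: t on [0, 3/2); t**(3/2)*log(t) on [3/2, 2); t**(-7/2) on [2, ∞)
strip the shared t-power: sqrt(t) on [0, 3/2); t*log(t) on [3/2, 2); t**(-4) on [2, ∞)
decompose at 3/4, 1; ℳ[f](s) sums the 3 pieces' integrals
[0, 3/4) adds the kernel integral of 2*t
over [3/4, 1), the kernel integral of 2*sqrt(2)*t**(3/2)*log(2*t) enters the sum
piece [1, ∞): integrate sqrt(2)/(16*t**(7/2)) against the kernel

on [0, 3/4): 2*t
on [3/4, 1): 2*sqrt(2)*t**(3/2)*log(2*t)
on [1, oo): sqrt(2)/(16*t**(7/2))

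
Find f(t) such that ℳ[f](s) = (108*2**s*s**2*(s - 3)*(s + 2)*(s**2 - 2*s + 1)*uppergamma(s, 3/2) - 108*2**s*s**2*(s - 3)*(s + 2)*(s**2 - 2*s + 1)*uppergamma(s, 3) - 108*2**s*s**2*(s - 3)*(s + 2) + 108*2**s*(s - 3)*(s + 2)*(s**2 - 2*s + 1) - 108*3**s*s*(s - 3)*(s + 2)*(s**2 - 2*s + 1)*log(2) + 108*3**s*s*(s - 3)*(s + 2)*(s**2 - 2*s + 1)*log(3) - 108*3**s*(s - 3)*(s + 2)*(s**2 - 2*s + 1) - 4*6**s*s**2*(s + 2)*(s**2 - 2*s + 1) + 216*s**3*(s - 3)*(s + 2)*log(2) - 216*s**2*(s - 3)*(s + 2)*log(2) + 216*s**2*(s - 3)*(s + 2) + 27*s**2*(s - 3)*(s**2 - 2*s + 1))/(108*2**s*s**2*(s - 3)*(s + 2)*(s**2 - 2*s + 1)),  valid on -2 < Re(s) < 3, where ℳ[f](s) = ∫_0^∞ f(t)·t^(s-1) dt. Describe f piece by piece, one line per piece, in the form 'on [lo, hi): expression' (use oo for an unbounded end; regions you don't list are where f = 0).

treat the 5 regions marked off by 1/2, 1, 3/2, 3 separately and sum
piece [0, 1/2): integrate t**2 against the kernel
over [1/2, 1), the kernel integral of log(t)/t enters the sum
the [1, 3/2) slice contributes ∫ log(t)·t^(s-1) dt
[3/2, 3) adds the kernel integral of exp(-t)
[3, ∞) adds the kernel integral of t**(-3)

on [0, 1/2): t**2
on [1/2, 1): log(t)/t
on [1, 3/2): log(t)
on [3/2, 3): exp(-t)
on [3, oo): t**(-3)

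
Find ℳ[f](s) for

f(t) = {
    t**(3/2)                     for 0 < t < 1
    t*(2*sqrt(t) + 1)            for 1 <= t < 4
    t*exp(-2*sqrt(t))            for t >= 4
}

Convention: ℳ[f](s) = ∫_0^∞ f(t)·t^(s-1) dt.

the shared t-power comes off first: sqrt(t) on [0, 1); 2*sqrt(t) + 1 on [1, 4); exp(-2*sqrt(t)) on [4, ∞)
remove the power substitution first: t on [0, 1); 2*t + 1 on [1, 2); exp(-2*t) on [2, ∞)
along the cuts 1, 4, ℳ[f](s) splits into 3 integrals
piece [0, 1): integrate t**(3/2) against the kernel
the [1, 4) slice contributes ∫ t*(2*sqrt(t) + 1)·t^(s-1) dt
on [4, ∞) integrate f = t*exp(-2*sqrt(t)) against the kernel

(80*2**(4*s)*(s + 1) + 8*2**(4*s) - 8*2**(2*s)*(s + 1) - 2*2**(2*s) + (s + 1)*(2*s + 3)*uppergamma(2*s + 2, 4))/(2*2**(2*s)*(s + 1)*(2*s + 3))
  Re(s) > -3/2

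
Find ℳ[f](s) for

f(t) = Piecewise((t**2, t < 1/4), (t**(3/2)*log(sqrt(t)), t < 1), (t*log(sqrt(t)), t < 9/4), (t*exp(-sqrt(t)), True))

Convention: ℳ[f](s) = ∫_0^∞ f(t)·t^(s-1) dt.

the power substitution comes off first: t**4 on [0, 1/2); t**3*log(t) on [1/2, 1); t**2*log(t) on [1, 3/2); …
invert the shared t-power to get t**2 on [0, 1/2); t*log(t) on [1/2, 1); log(t) on [1, 3/2); …
cuts at 1/4, 1, 9/4: linearity sums the 4 kernel integrals
segment 0 to 1/4 holds t**2; add its integral
the [1/4, 1) slice contributes ∫ t**(3/2)*log(sqrt(t))·t^(s-1) dt
∫ over [1, 9/4) of t*log(sqrt(t))·t^(s-1) joins the sum
∫ over [9/4, ∞) of t*exp(-sqrt(t))·t^(s-1) joins the sum

(32*2**(2*s)*(s + 1)**2*(s + 2)*(4*s + 4*(s + 1)**2 + 5)*uppergamma(2*s + 2, 3/2) - 32*2**(2*s)*(s + 1)**2*(s + 2) + 8*2**(2*s)*(s + 2)*(4*s + 4*(s + 1)**2 + 5) + 3**(2*s)*(s + 1)*(s + 2)*(-36*log(2) + 36*log(3))*(4*s + 4*(s + 1)**2 + 5) - 18*3**(2*s)*(s + 2)*(4*s + 4*(s + 1)**2 + 5) + 8*(s + 1)**3*(s + 2)*log(2) + 4*(s + 1)**2*(s + 2)*log(2) + 4*(s + 1)**2*(s + 2) + (s + 1)**2*(4*s + 4*(s + 1)**2 + 5))/(16*2**(2*s)*(s + 1)**2*(s + 2)*(4*s + 4*(s + 1)**2 + 5))
  Re(s) > -2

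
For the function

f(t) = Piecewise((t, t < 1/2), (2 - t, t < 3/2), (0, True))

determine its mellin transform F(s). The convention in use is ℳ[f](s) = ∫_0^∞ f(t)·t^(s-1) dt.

integrate the 2 segments split at 1/2, then add the results
over [0, 1/2), the kernel integral of t enters the sum
∫ (2 - t)·t^(s-1) over [1/2, 3/2)

(3**s*s + 4*3**s - 2*s - 4)/(2*2**s*s*(s + 1))
  Re(s) > -1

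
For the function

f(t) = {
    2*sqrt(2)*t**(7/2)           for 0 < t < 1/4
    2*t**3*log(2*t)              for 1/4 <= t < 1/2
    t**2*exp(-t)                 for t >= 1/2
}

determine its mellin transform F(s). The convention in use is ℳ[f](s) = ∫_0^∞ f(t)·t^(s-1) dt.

(32*2**(2*s)*(2*s + 7)*(2*s + (s + 2)**2 + 5)*uppergamma(s + 2, 1/2) - 8*2**s*(2*s + 7) + 2*s + (s + 2)*(2*s + 7)*log(2) + (2*s + 7)*log(2) + sqrt(2)*(2*s + (s + 2)**2 + 5) + 7)/(32*2**(2*s)*(2*s + 7)*(2*s + (s + 2)**2 + 5))
  Re(s) > -7/2

reversing the shared t-power: 2*sqrt(2)*t**(3/2) on [0, 1/4); 2*t*log(2*t) on [1/4, 1/2); exp(-t) on [1/2, ∞)
back out the common scale on t: t**(3/2) on [0, 1/2); t*log(t) on [1/2, 1); exp(-t/2) on [1, ∞)
f breaks at 1/4, 1/2 into 3 integrals to sum
on [0, 1/4): add ∫ 2*sqrt(2)*t**(7/2)·t^(s-1) dt
segment 1/4 to 1/2 holds 2*t**3*log(2*t); add its integral
over [1/2, ∞), the kernel integral of t**2*exp(-t) enters the sum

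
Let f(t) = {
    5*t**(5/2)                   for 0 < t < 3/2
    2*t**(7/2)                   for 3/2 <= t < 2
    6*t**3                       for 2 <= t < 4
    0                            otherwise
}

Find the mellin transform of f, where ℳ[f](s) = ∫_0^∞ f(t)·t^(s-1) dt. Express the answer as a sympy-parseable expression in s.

2*(-3*2**(s + 3)*(2*s + 5)*(2*s + 7) + 2*2**(s + 7/2)*(s + 3)*(2*s + 5) + 5*(3/2)**(s + 5/2)*(s + 3)*(2*s + 7) - 2*(3/2)**(s + 7/2)*(s + 3)*(2*s + 5) + 3*4**(s + 3)*(2*s + 5)*(2*s + 7))/((s + 3)*(2*s + 5)*(2*s + 7))
  Re(s) > -5/2

linearity at 3/2, 2 turns ℳ[f](s) into 3 summed integrals
∫ 5*t**(5/2)·t^(s-1) over [0, 3/2)
between 3/2 and 2 the integrand is 2*t**(7/2)·t^(s-1)
[2, 4) adds the kernel integral of 6*t**3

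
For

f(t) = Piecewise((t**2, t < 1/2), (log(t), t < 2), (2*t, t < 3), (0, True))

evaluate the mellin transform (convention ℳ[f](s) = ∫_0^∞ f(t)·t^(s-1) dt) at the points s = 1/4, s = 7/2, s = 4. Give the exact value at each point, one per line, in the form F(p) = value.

F(1/4) = 2**(3/4)*(-864*sqrt(2) + log(2**(180 + 180*sqrt(2))) + 216*6**(1/4) + 725)/90
F(7/2) = sqrt(2)*(-1204015 + 357588*log(2) + 2794176*sqrt(6))/155232
F(4) = 257*log(2)/64 + 320281/3840

treat the 3 regions marked off by 1/2, 2 separately and sum
∫ t**2·t^(s-1) over [0, 1/2)
over [1/2, 2), the kernel integral of log(t) enters the sum
on [2, 3): add ∫ 2*t·t^(s-1) dt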